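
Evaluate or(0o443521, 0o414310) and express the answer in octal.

0o457731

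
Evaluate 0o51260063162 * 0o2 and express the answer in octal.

0o122540146344

Multiply each base-8 digit by 2, carrying:
  2×2 = 4 → write 4
  6×2 = 12 → write 4 carry 1
  1×2+1 = 3 → write 3
  3×2 = 6 → write 6
  6×2 = 12 → write 4 carry 1
  0×2+1 = 1 → write 1
  0×2 = 0 → write 0
  6×2 = 12 → write 4 carry 1
  2×2+1 = 5 → write 5
  1×2 = 2 → write 2
  5×2 = 10 → write 2 carry 1
  remaining carry: 1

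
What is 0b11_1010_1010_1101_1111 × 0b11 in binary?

0b10110000000010011101

Multiply each base-2 digit by 3, carrying:
  1×3 = 3 → write 1 carry 1
  1×3+1 = 4 → write 0 carry 2
  1×3+2 = 5 → write 1 carry 2
  1×3+2 = 5 → write 1 carry 2
  1×3+2 = 5 → write 1 carry 2
  0×3+2 = 2 → write 0 carry 1
  1×3+1 = 4 → write 0 carry 2
  1×3+2 = 5 → write 1 carry 2
  0×3+2 = 2 → write 0 carry 1
  1×3+1 = 4 → write 0 carry 2
  0×3+2 = 2 → write 0 carry 1
  1×3+1 = 4 → write 0 carry 2
  0×3+2 = 2 → write 0 carry 1
  1×3+1 = 4 → write 0 carry 2
  0×3+2 = 2 → write 0 carry 1
  1×3+1 = 4 → write 0 carry 2
  1×3+2 = 5 → write 1 carry 2
  1×3+2 = 5 → write 1 carry 2
  remaining carry: 10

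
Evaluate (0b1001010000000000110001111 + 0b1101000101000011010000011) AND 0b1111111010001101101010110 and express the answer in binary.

0b110010000000100000010010

Add column by column in base 2, right to left:
  1+1 = 0 carry 1
  1+1+1 = 1 carry 1
  1+0+1 = 0 carry 1
  1+0+1 = 0 carry 1
  0+0+1 = 1
  0+0 = 0
  0+0 = 0
  1+1 = 0 carry 1
  1+0+1 = 0 carry 1
  0+1+1 = 0 carry 1
  0+1+1 = 0 carry 1
  0+0+1 = 1
  0+0 = 0
  0+0 = 0
  0+0 = 0
  0+1 = 1
  0+0 = 0
  0+1 = 1
  0+0 = 0
  1+0 = 1
  0+0 = 0
  1+1 = 0 carry 1
  0+0+1 = 1
  0+1 = 1
  1+1 = 0 carry 1
  final carry 1
Sum = 0b10110010101000100000010010; now AND with 0b1111111010001101101010110:
  10110010101000100000010010
& 01111111010001101101010110
= 00110010000000100000010010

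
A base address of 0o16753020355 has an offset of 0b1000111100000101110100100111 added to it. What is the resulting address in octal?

0o20047077024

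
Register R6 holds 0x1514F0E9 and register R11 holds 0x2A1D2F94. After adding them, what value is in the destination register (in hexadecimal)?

Add column by column in base 16, right to left:
  9+4 = D
  E+9 = 7 carry 1
  0+F+1 = 0 carry 1
  F+2+1 = 2 carry 1
  4+D+1 = 2 carry 1
  1+1+1 = 3
  5+A = F
  1+2 = 3

0x3F32207D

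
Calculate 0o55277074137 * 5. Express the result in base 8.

Multiply each base-8 digit by 5, carrying:
  7×5 = 35 → write 3 carry 4
  3×5+4 = 19 → write 3 carry 2
  1×5+2 = 7 → write 7
  4×5 = 20 → write 4 carry 2
  7×5+2 = 37 → write 5 carry 4
  0×5+4 = 4 → write 4
  7×5 = 35 → write 3 carry 4
  7×5+4 = 39 → write 7 carry 4
  2×5+4 = 14 → write 6 carry 1
  5×5+1 = 26 → write 2 carry 3
  5×5+3 = 28 → write 4 carry 3
  remaining carry: 3

0o342673454733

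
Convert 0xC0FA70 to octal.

0o60175160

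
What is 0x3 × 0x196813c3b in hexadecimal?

Multiply each base-16 digit by 3, carrying:
  b×3 = 33 → write 1 carry 2
  3×3+2 = 11 → write b
  c×3 = 36 → write 4 carry 2
  3×3+2 = 11 → write b
  1×3 = 3 → write 3
  8×3 = 24 → write 8 carry 1
  6×3+1 = 19 → write 3 carry 1
  9×3+1 = 28 → write c carry 1
  1×3+1 = 4 → write 4

0x4c383b4b1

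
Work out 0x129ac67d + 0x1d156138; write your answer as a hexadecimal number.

0x2fb027b5

Add column by column in base 16, right to left:
  d+8 = 5 carry 1
  7+3+1 = b
  6+1 = 7
  c+6 = 2 carry 1
  a+5+1 = 0 carry 1
  9+1+1 = b
  2+d = f
  1+1 = 2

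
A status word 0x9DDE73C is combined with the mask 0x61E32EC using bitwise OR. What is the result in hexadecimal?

0xFDFF7FC

OR each hex digit independently (no carries):
  9|6=F, D|1=D, D|E=F, E|3=F, 7|2=7, 3|E=F, C|C=C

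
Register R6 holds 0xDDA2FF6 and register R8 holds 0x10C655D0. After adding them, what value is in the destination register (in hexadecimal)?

Add column by column in base 16, right to left:
  6+0 = 6
  F+D = C carry 1
  F+5+1 = 5 carry 1
  2+5+1 = 8
  A+6 = 0 carry 1
  D+C+1 = A carry 1
  D+0+1 = E
  0+1 = 1

0x1EA085C6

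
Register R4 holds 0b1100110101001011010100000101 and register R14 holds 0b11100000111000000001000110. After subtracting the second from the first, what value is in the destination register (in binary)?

0b1001010100010011010010111111

Subtract column by column in base 2:
  1-0 → 1
  0-1 → 1 (borrow)
  1-1-1 → 1 (borrow)
  0-0-1 → 1 (borrow)
  0-0-1 → 1 (borrow)
  0-0-1 → 1 (borrow)
  0-1-1 → 0 (borrow)
  0-0-1 → 1 (borrow)
  1-0-1 → 0
  0-0 → 0
  1-0 → 1
  0-0 → 0
  1-0 → 1
  1-0 → 1
  0-0 → 0
  1-1 → 0
  0-1 → 1 (borrow)
  0-1-1 → 0 (borrow)
  1-0-1 → 0
  0-0 → 0
  1-0 → 1
  0-0 → 0
  1-0 → 1
  1-1 → 0
  0-1 → 1 (borrow)
  0-1-1 → 0 (borrow)
  1-0-1 → 0
  1-0 → 1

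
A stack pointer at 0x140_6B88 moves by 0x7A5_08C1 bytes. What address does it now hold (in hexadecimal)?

Add column by column in base 16, right to left:
  8+1 = 9
  8+C = 4 carry 1
  B+8+1 = 4 carry 1
  6+0+1 = 7
  0+5 = 5
  4+A = E
  1+7 = 8

0x8E57449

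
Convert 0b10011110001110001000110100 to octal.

0o236161064

Group the bits in threes: 010 011 110 001 110 001 000 110 100 → 236161064.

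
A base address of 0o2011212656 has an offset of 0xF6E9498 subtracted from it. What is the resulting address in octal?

0xF6E9498 = 0o1733512230 in octal.
Subtract column by column in base 8:
  6-0 → 6
  5-3 → 2
  6-2 → 4
  2-2 → 0
  1-1 → 0
  2-5 → 5 (borrow)
  1-3-1 → 5 (borrow)
  1-3-1 → 5 (borrow)
  0-7-1 → 0 (borrow)
  2-1-1 → 0

0o55500426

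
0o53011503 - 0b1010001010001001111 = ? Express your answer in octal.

0o51577364

0b1010001010001001111 = 0o1212117 in octal.
Subtract column by column in base 8:
  3-7 → 4 (borrow)
  0-1-1 → 6 (borrow)
  5-1-1 → 3
  1-2 → 7 (borrow)
  1-1-1 → 7 (borrow)
  0-2-1 → 5 (borrow)
  3-1-1 → 1
  5-0 → 5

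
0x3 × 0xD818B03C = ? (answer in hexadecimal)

Multiply each base-16 digit by 3, carrying:
  C×3 = 36 → write 4 carry 2
  3×3+2 = 11 → write B
  0×3 = 0 → write 0
  B×3 = 33 → write 1 carry 2
  8×3+2 = 26 → write A carry 1
  1×3+1 = 4 → write 4
  8×3 = 24 → write 8 carry 1
  D×3+1 = 40 → write 8 carry 2
  remaining carry: 2

0x2884A10B4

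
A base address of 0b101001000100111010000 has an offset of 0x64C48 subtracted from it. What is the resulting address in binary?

0x64C48 = 0b1100100110001001000 in binary.
Subtract column by column in base 2:
  0-0 → 0
  0-0 → 0
  0-0 → 0
  0-1 → 1 (borrow)
  1-0-1 → 0
  0-0 → 0
  1-1 → 0
  1-0 → 1
  1-0 → 1
  0-0 → 0
  0-1 → 1 (borrow)
  1-1-1 → 1 (borrow)
  0-0-1 → 1 (borrow)
  0-0-1 → 1 (borrow)
  0-1-1 → 0 (borrow)
  1-0-1 → 0
  0-0 → 0
  0-1 → 1 (borrow)
  1-1-1 → 1 (borrow)
  0-0-1 → 1 (borrow)
  1-0-1 → 0

0b11100011110110001000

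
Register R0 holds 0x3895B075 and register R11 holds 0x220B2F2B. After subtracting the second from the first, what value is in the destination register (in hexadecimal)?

Subtract column by column in base 16:
  5-B → A (borrow)
  7-2-1 → 4
  0-F → 1 (borrow)
  B-2-1 → 8
  5-B → A (borrow)
  9-0-1 → 8
  8-2 → 6
  3-2 → 1

0x168A814A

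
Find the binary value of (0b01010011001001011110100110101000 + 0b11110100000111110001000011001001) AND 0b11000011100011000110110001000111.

0b1000011000001000110100001000001

Add column by column in base 2, right to left:
  0+1 = 1
  0+0 = 0
  0+0 = 0
  1+1 = 0 carry 1
  0+0+1 = 1
  1+0 = 1
  0+1 = 1
  1+1 = 0 carry 1
  1+0+1 = 0 carry 1
  0+0+1 = 1
  0+0 = 0
  1+0 = 1
  0+1 = 1
  1+0 = 1
  1+0 = 1
  1+0 = 1
  1+1 = 0 carry 1
  0+1+1 = 0 carry 1
  1+1+1 = 1 carry 1
  0+1+1 = 0 carry 1
  0+1+1 = 0 carry 1
  1+0+1 = 0 carry 1
  0+0+1 = 1
  0+0 = 0
  1+0 = 1
  1+0 = 1
  0+1 = 1
  0+0 = 0
  1+1 = 0 carry 1
  0+1+1 = 0 carry 1
  1+1+1 = 1 carry 1
  0+1+1 = 0 carry 1
  final carry 1
Sum = 0b101000111010001001111101001110001; now AND with 0b11000011100011000110110001000111:
  101000111010001001111101001110001
& 011000011100011000110110001000111
= 001000011000001000110100001000001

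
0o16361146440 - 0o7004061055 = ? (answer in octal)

0o7355065363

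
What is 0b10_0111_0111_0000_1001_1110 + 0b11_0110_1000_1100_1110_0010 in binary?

0b10111011111110110000000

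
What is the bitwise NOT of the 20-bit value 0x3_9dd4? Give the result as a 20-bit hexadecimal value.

0xc622b

Each hex digit d becomes f−d:
  3→c, 9→6, d→2, d→2, 4→b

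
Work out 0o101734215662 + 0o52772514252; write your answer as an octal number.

Add column by column in base 8, right to left:
  2+2 = 4
  6+5 = 3 carry 1
  6+2+1 = 1 carry 1
  5+4+1 = 2 carry 1
  1+1+1 = 3
  2+5 = 7
  4+2 = 6
  3+7 = 2 carry 1
  7+7+1 = 7 carry 1
  1+2+1 = 4
  0+5 = 5
  1+0 = 1

0o154726732134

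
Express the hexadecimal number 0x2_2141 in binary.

0b100010000101000001

Expand each hex digit to 4 bits: 2=0010 2=0010 1=0001 4=0100 1=0001.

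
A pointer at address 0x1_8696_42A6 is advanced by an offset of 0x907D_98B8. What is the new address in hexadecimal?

Add column by column in base 16, right to left:
  6+8 = E
  A+B = 5 carry 1
  2+8+1 = B
  4+9 = D
  6+D = 3 carry 1
  9+7+1 = 1 carry 1
  6+0+1 = 7
  8+9 = 1 carry 1
  1+0+1 = 2

0x21713DB5E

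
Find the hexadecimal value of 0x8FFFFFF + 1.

The trailing 6 digits are F (max in base 16), so adding 1 cascades: they roll to 0 and the next digit up increments.

0x9000000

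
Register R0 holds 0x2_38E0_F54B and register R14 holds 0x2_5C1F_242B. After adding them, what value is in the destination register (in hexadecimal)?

0x495001976

Add column by column in base 16, right to left:
  B+B = 6 carry 1
  4+2+1 = 7
  5+4 = 9
  F+2 = 1 carry 1
  0+F+1 = 0 carry 1
  E+1+1 = 0 carry 1
  8+C+1 = 5 carry 1
  3+5+1 = 9
  2+2 = 4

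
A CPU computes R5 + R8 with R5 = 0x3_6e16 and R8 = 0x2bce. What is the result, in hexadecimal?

Add column by column in base 16, right to left:
  6+e = 4 carry 1
  1+c+1 = e
  e+b = 9 carry 1
  6+2+1 = 9
  3+0 = 3

0x399e4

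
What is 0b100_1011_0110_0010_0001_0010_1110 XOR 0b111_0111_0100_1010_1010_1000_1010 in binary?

0b011110000101000101110100100

XOR bit by bit (1 where the bits differ):
  100101101100010000100101110
^ 111011101001010101010001010
= 011110000101000101110100100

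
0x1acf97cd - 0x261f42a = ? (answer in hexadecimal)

Subtract column by column in base 16:
  d-a → 3
  c-2 → a
  7-4 → 3
  9-f → a (borrow)
  f-1-1 → d
  c-6 → 6
  a-2 → 8
  1-0 → 1

0x186da3a3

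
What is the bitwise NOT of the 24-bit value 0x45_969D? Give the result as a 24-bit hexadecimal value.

0xBA6962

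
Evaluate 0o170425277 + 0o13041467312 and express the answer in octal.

0o13232114611

Add column by column in base 8, right to left:
  7+2 = 1 carry 1
  7+1+1 = 1 carry 1
  2+3+1 = 6
  5+7 = 4 carry 1
  2+6+1 = 1 carry 1
  4+4+1 = 1 carry 1
  0+1+1 = 2
  7+4 = 3 carry 1
  1+0+1 = 2
  0+3 = 3
  0+1 = 1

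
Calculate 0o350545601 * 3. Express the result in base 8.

0o1272061203

Multiply each base-8 digit by 3, carrying:
  1×3 = 3 → write 3
  0×3 = 0 → write 0
  6×3 = 18 → write 2 carry 2
  5×3+2 = 17 → write 1 carry 2
  4×3+2 = 14 → write 6 carry 1
  5×3+1 = 16 → write 0 carry 2
  0×3+2 = 2 → write 2
  5×3 = 15 → write 7 carry 1
  3×3+1 = 10 → write 2 carry 1
  remaining carry: 1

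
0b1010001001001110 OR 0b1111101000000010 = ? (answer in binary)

OR bit by bit (1 where either bit is 1):
  1010001001001110
| 1111101000000010
= 1111101001001110

0b1111101001001110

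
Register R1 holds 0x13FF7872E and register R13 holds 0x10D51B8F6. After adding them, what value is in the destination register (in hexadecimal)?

Add column by column in base 16, right to left:
  E+6 = 4 carry 1
  2+F+1 = 2 carry 1
  7+8+1 = 0 carry 1
  8+B+1 = 4 carry 1
  7+1+1 = 9
  F+5 = 4 carry 1
  F+D+1 = D carry 1
  3+0+1 = 4
  1+1 = 2

0x24D494024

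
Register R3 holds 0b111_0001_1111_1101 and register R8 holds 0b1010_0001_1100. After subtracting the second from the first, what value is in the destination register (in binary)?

0b110011111100001

Subtract column by column in base 2:
  1-0 → 1
  0-0 → 0
  1-1 → 0
  1-1 → 0
  1-1 → 0
  1-0 → 1
  1-0 → 1
  1-0 → 1
  1-0 → 1
  0-1 → 1 (borrow)
  0-0-1 → 1 (borrow)
  0-1-1 → 0 (borrow)
  1-0-1 → 0
  1-0 → 1
  1-0 → 1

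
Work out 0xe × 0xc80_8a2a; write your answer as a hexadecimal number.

0xaf078e4c

Multiply each base-16 digit by 14, carrying:
  a×14 = 140 → write c carry 8
  2×14+8 = 36 → write 4 carry 2
  a×14+2 = 142 → write e carry 8
  8×14+8 = 120 → write 8 carry 7
  0×14+7 = 7 → write 7
  8×14 = 112 → write 0 carry 7
  c×14+7 = 175 → write f carry 10
  remaining carry: a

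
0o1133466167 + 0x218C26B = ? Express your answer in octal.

0o1341627342

0x218C26B = 0o206141153 in octal.
Add column by column in base 8, right to left:
  7+3 = 2 carry 1
  6+5+1 = 4 carry 1
  1+1+1 = 3
  6+1 = 7
  6+4 = 2 carry 1
  4+1+1 = 6
  3+6 = 1 carry 1
  3+0+1 = 4
  1+2 = 3
  1+0 = 1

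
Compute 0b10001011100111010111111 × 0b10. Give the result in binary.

Multiply each base-2 digit by 2, carrying:
  1×2 = 2 → write 0 carry 1
  1×2+1 = 3 → write 1 carry 1
  1×2+1 = 3 → write 1 carry 1
  1×2+1 = 3 → write 1 carry 1
  1×2+1 = 3 → write 1 carry 1
  1×2+1 = 3 → write 1 carry 1
  0×2+1 = 1 → write 1
  1×2 = 2 → write 0 carry 1
  0×2+1 = 1 → write 1
  1×2 = 2 → write 0 carry 1
  1×2+1 = 3 → write 1 carry 1
  1×2+1 = 3 → write 1 carry 1
  0×2+1 = 1 → write 1
  0×2 = 0 → write 0
  1×2 = 2 → write 0 carry 1
  1×2+1 = 3 → write 1 carry 1
  1×2+1 = 3 → write 1 carry 1
  0×2+1 = 1 → write 1
  1×2 = 2 → write 0 carry 1
  0×2+1 = 1 → write 1
  0×2 = 0 → write 0
  0×2 = 0 → write 0
  1×2 = 2 → write 0 carry 1
  remaining carry: 1

0b100010111001110101111110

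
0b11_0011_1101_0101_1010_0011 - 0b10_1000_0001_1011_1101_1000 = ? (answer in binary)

0b10111011100111001011

Subtract column by column in base 2:
  1-0 → 1
  1-0 → 1
  0-0 → 0
  0-1 → 1 (borrow)
  0-1-1 → 0 (borrow)
  1-0-1 → 0
  0-1 → 1 (borrow)
  1-1-1 → 1 (borrow)
  1-1-1 → 1 (borrow)
  0-1-1 → 0 (borrow)
  1-0-1 → 0
  0-1 → 1 (borrow)
  1-1-1 → 1 (borrow)
  0-0-1 → 1 (borrow)
  1-0-1 → 0
  1-0 → 1
  1-0 → 1
  1-0 → 1
  0-0 → 0
  0-1 → 1 (borrow)
  1-0-1 → 0
  1-1 → 0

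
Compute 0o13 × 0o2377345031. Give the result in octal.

0o33371727423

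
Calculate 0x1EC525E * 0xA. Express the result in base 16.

0x133B37AC

Multiply each base-16 digit by 10, carrying:
  E×10 = 140 → write C carry 8
  5×10+8 = 58 → write A carry 3
  2×10+3 = 23 → write 7 carry 1
  5×10+1 = 51 → write 3 carry 3
  C×10+3 = 123 → write B carry 7
  E×10+7 = 147 → write 3 carry 9
  1×10+9 = 19 → write 3 carry 1
  remaining carry: 1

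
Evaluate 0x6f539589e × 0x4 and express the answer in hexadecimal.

0x1bd4e56278

Multiply each base-16 digit by 4, carrying:
  e×4 = 56 → write 8 carry 3
  9×4+3 = 39 → write 7 carry 2
  8×4+2 = 34 → write 2 carry 2
  5×4+2 = 22 → write 6 carry 1
  9×4+1 = 37 → write 5 carry 2
  3×4+2 = 14 → write e
  5×4 = 20 → write 4 carry 1
  f×4+1 = 61 → write d carry 3
  6×4+3 = 27 → write b carry 1
  remaining carry: 1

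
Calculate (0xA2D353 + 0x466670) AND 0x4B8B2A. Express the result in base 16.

0x490902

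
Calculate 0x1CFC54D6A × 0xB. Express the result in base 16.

0x13ED7A538E

Multiply each base-16 digit by 11, carrying:
  A×11 = 110 → write E carry 6
  6×11+6 = 72 → write 8 carry 4
  D×11+4 = 147 → write 3 carry 9
  4×11+9 = 53 → write 5 carry 3
  5×11+3 = 58 → write A carry 3
  C×11+3 = 135 → write 7 carry 8
  F×11+8 = 173 → write D carry 10
  C×11+10 = 142 → write E carry 8
  1×11+8 = 19 → write 3 carry 1
  remaining carry: 1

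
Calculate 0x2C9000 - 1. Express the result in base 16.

The trailing 3 digits are 0, so subtracting 1 borrows through: they become F and the next digit up decrements.

0x2C8FFF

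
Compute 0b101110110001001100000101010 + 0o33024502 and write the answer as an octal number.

0o621140554

0b101110110001001100000101010 = 0o566114052 in octal.
Add column by column in base 8, right to left:
  2+2 = 4
  5+0 = 5
  0+5 = 5
  4+4 = 0 carry 1
  1+2+1 = 4
  1+0 = 1
  6+3 = 1 carry 1
  6+3+1 = 2 carry 1
  5+0+1 = 6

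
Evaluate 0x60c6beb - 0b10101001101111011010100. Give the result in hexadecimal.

0x5b78d17

0b10101001101111011010100 = 0x54ded4 in hexadecimal.
Subtract column by column in base 16:
  b-4 → 7
  e-d → 1
  b-e → d (borrow)
  6-d-1 → 8 (borrow)
  c-4-1 → 7
  0-5 → b (borrow)
  6-0-1 → 5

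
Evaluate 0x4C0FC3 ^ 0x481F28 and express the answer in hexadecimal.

XOR each hex digit independently (no carries):
  4^4=0, C^8=4, 0^1=1, F^F=0, C^2=E, 3^8=B

0x0410EB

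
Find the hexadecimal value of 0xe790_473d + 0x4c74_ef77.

0x1340536b4

Add column by column in base 16, right to left:
  d+7 = 4 carry 1
  3+7+1 = b
  7+f = 6 carry 1
  4+e+1 = 3 carry 1
  0+4+1 = 5
  9+7 = 0 carry 1
  7+c+1 = 4 carry 1
  e+4+1 = 3 carry 1
  final carry 1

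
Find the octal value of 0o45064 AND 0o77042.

AND each oct digit independently (no carries):
  4&7=4, 5&7=5, 0&0=0, 6&4=4, 4&2=0

0o45040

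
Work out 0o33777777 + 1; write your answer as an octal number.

The trailing 6 digits are 7 (max in base 8), so adding 1 cascades: they roll to 0 and the next digit up increments.

0o34000000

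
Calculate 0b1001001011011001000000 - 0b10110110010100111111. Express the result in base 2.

Subtract column by column in base 2:
  0-1 → 1 (borrow)
  0-1-1 → 0 (borrow)
  0-1-1 → 0 (borrow)
  0-1-1 → 0 (borrow)
  0-1-1 → 0 (borrow)
  0-1-1 → 0 (borrow)
  1-0-1 → 0
  0-0 → 0
  0-1 → 1 (borrow)
  1-0-1 → 0
  1-1 → 0
  0-0 → 0
  1-0 → 1
  1-1 → 0
  0-1 → 1 (borrow)
  1-0-1 → 0
  0-1 → 1 (borrow)
  0-1-1 → 0 (borrow)
  1-0-1 → 0
  0-1 → 1 (borrow)
  0-0-1 → 1 (borrow)
  1-0-1 → 0

0b110010101000100000001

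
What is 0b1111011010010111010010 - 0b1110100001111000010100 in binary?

0b111000011110111110

Subtract column by column in base 2:
  0-0 → 0
  1-0 → 1
  0-1 → 1 (borrow)
  0-0-1 → 1 (borrow)
  1-1-1 → 1 (borrow)
  0-0-1 → 1 (borrow)
  1-0-1 → 0
  1-0 → 1
  1-0 → 1
  0-1 → 1 (borrow)
  1-1-1 → 1 (borrow)
  0-1-1 → 0 (borrow)
  0-1-1 → 0 (borrow)
  1-0-1 → 0
  0-0 → 0
  1-0 → 1
  1-0 → 1
  0-1 → 1 (borrow)
  1-0-1 → 0
  1-1 → 0
  1-1 → 0
  1-1 → 0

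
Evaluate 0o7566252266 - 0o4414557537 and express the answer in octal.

Subtract column by column in base 8:
  6-7 → 7 (borrow)
  6-3-1 → 2
  2-5 → 5 (borrow)
  2-7-1 → 2 (borrow)
  5-5-1 → 7 (borrow)
  2-5-1 → 4 (borrow)
  6-4-1 → 1
  6-1 → 5
  5-4 → 1
  7-4 → 3

0o3151472527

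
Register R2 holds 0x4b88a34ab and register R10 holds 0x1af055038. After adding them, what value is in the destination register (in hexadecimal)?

0x6678f84e3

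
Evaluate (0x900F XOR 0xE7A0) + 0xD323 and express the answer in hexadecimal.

First 0x900F XOR 0xE7A0 = 0x77AF.
Add column by column in base 16, right to left:
  F+3 = 2 carry 1
  A+2+1 = D
  7+3 = A
  7+D = 4 carry 1
  final carry 1

0x14AD2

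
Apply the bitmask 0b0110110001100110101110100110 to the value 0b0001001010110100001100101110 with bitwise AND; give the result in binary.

0b0000000000100100001100100110

AND bit by bit (1 only where both bits are 1):
  0001001010110100001100101110
& 0110110001100110101110100110
= 0000000000100100001100100110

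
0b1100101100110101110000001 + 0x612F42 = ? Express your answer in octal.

0b1100101100110101110000001 = 0o145465601 in octal.
0x612F42 = 0o30227502 in octal.
Add column by column in base 8, right to left:
  1+2 = 3
  0+0 = 0
  6+5 = 3 carry 1
  5+7+1 = 5 carry 1
  6+2+1 = 1 carry 1
  4+2+1 = 7
  5+0 = 5
  4+3 = 7
  1+0 = 1

0o175715303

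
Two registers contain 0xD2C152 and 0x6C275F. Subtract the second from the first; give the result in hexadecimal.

0x6699F3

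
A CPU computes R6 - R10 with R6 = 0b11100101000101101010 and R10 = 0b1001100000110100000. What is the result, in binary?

0b10011000111111001010

Subtract column by column in base 2:
  0-0 → 0
  1-0 → 1
  0-0 → 0
  1-0 → 1
  0-0 → 0
  1-1 → 0
  1-0 → 1
  0-1 → 1 (borrow)
  1-1-1 → 1 (borrow)
  0-0-1 → 1 (borrow)
  0-0-1 → 1 (borrow)
  0-0-1 → 1 (borrow)
  1-0-1 → 0
  0-0 → 0
  1-1 → 0
  0-1 → 1 (borrow)
  0-0-1 → 1 (borrow)
  1-0-1 → 0
  1-1 → 0
  1-0 → 1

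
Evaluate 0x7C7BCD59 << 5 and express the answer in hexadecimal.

0xF8F79AB20

5 bits is not a whole number of base-16 digits; in binary: 1111100011110111100110101011001 << 5 = 111110001111011110011010101100100000.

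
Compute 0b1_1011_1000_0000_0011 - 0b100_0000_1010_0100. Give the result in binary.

Subtract column by column in base 2:
  1-0 → 1
  1-0 → 1
  0-1 → 1 (borrow)
  0-0-1 → 1 (borrow)
  0-0-1 → 1 (borrow)
  0-1-1 → 0 (borrow)
  0-0-1 → 1 (borrow)
  0-1-1 → 0 (borrow)
  0-0-1 → 1 (borrow)
  0-0-1 → 1 (borrow)
  0-0-1 → 1 (borrow)
  1-0-1 → 0
  1-0 → 1
  1-0 → 1
  0-1 → 1 (borrow)
  1-0-1 → 0
  1-0 → 1

0b10111011101011111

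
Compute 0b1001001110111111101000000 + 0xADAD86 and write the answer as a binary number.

0xADAD86 = 0b101011011010110110000110 in binary.
Add column by column in base 2, right to left:
  0+0 = 0
  0+1 = 1
  0+1 = 1
  0+0 = 0
  0+0 = 0
  0+0 = 0
  1+0 = 1
  0+1 = 1
  1+1 = 0 carry 1
  1+0+1 = 0 carry 1
  1+1+1 = 1 carry 1
  1+1+1 = 1 carry 1
  1+0+1 = 0 carry 1
  1+1+1 = 1 carry 1
  1+0+1 = 0 carry 1
  0+1+1 = 0 carry 1
  1+1+1 = 1 carry 1
  1+0+1 = 0 carry 1
  1+1+1 = 1 carry 1
  0+1+1 = 0 carry 1
  0+0+1 = 1
  1+1 = 0 carry 1
  0+0+1 = 1
  0+1 = 1
  1+0 = 1

0b1110101010010110011000110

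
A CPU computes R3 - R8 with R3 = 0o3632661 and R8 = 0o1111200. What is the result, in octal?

0o2521461

Subtract column by column in base 8:
  1-0 → 1
  6-0 → 6
  6-2 → 4
  2-1 → 1
  3-1 → 2
  6-1 → 5
  3-1 → 2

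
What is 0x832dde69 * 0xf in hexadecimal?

0x7afb00827

Multiply each base-16 digit by 15, carrying:
  9×15 = 135 → write 7 carry 8
  6×15+8 = 98 → write 2 carry 6
  e×15+6 = 216 → write 8 carry 13
  d×15+13 = 208 → write 0 carry 13
  d×15+13 = 208 → write 0 carry 13
  2×15+13 = 43 → write b carry 2
  3×15+2 = 47 → write f carry 2
  8×15+2 = 122 → write a carry 7
  remaining carry: 7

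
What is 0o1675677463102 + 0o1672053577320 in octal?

0o3567753262422

Add column by column in base 8, right to left:
  2+0 = 2
  0+2 = 2
  1+3 = 4
  3+7 = 2 carry 1
  6+7+1 = 6 carry 1
  4+5+1 = 2 carry 1
  7+3+1 = 3 carry 1
  7+5+1 = 5 carry 1
  6+0+1 = 7
  5+2 = 7
  7+7 = 6 carry 1
  6+6+1 = 5 carry 1
  1+1+1 = 3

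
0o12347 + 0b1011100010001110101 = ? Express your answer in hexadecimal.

0x5d95c

0o12347 = 0x14e7 in hexadecimal.
0b1011100010001110101 = 0x5c475 in hexadecimal.
Add column by column in base 16, right to left:
  7+5 = c
  e+7 = 5 carry 1
  4+4+1 = 9
  1+c = d
  0+5 = 5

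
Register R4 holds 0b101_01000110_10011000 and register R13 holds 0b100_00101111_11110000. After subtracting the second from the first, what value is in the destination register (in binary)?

0b10001011010101000

Subtract column by column in base 2:
  0-0 → 0
  0-0 → 0
  0-0 → 0
  1-0 → 1
  1-1 → 0
  0-1 → 1 (borrow)
  0-1-1 → 0 (borrow)
  1-1-1 → 1 (borrow)
  0-1-1 → 0 (borrow)
  1-1-1 → 1 (borrow)
  1-1-1 → 1 (borrow)
  0-1-1 → 0 (borrow)
  0-0-1 → 1 (borrow)
  0-1-1 → 0 (borrow)
  1-0-1 → 0
  0-0 → 0
  1-0 → 1
  0-0 → 0
  1-1 → 0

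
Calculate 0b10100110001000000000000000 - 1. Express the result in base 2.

The trailing 15 digits are 0, so subtracting 1 borrows through: they become 1 and the next digit up decrements.

0b10100110000111111111111111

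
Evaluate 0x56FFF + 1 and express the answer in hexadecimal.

The trailing 3 digits are F (max in base 16), so adding 1 cascades: they roll to 0 and the next digit up increments.

0x57000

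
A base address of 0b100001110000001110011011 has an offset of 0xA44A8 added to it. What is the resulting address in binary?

0xA44A8 = 0b10100100010010101000 in binary.
Add column by column in base 2, right to left:
  1+0 = 1
  1+0 = 1
  0+0 = 0
  1+1 = 0 carry 1
  1+0+1 = 0 carry 1
  0+1+1 = 0 carry 1
  0+0+1 = 1
  1+1 = 0 carry 1
  1+0+1 = 0 carry 1
  1+0+1 = 0 carry 1
  0+1+1 = 0 carry 1
  0+0+1 = 1
  0+0 = 0
  0+0 = 0
  0+1 = 1
  0+0 = 0
  1+0 = 1
  1+1 = 0 carry 1
  1+0+1 = 0 carry 1
  0+1+1 = 0 carry 1
  0+0+1 = 1
  0+0 = 0
  0+0 = 0
  1+0 = 1

0b100100010100100001000011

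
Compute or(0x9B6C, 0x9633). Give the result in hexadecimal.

0x9F7F

OR each hex digit independently (no carries):
  9|9=9, B|6=F, 6|3=7, C|3=F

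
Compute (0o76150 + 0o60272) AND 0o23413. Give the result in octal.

Add column by column in base 8, right to left:
  0+2 = 2
  5+7 = 4 carry 1
  1+2+1 = 4
  6+0 = 6
  7+6 = 5 carry 1
  final carry 1
Sum = 0o156442; now AND with 0o23413:
  1&0=0, 5&2=0, 6&3=2, 4&4=4, 4&1=0, 2&3=2

0o2402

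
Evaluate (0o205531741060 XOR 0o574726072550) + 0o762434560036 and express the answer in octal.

0o1753654513566

First 0o205531741060 XOR 0o574726072550 = 0o771217733530.
Add column by column in base 8, right to left:
  0+6 = 6
  3+3 = 6
  5+0 = 5
  3+0 = 3
  3+6 = 1 carry 1
  7+5+1 = 5 carry 1
  7+4+1 = 4 carry 1
  1+3+1 = 5
  2+4 = 6
  1+2 = 3
  7+6 = 5 carry 1
  7+7+1 = 7 carry 1
  final carry 1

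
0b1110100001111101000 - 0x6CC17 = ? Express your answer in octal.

0b1110100001111101000 = 0o1641750 in octal.
0x6CC17 = 0o1546027 in octal.
Subtract column by column in base 8:
  0-7 → 1 (borrow)
  5-2-1 → 2
  7-0 → 7
  1-6 → 3 (borrow)
  4-4-1 → 7 (borrow)
  6-5-1 → 0
  1-1 → 0

0o73721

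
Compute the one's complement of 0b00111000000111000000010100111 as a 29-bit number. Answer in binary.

0b11000111111000111111101011000

Invert each bit: 00111000000111000000010100111 → 11000111111000111111101011000.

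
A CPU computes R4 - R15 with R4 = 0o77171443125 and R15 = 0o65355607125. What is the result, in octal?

0o11613634000

Subtract column by column in base 8:
  5-5 → 0
  2-2 → 0
  1-1 → 0
  3-7 → 4 (borrow)
  4-0-1 → 3
  4-6 → 6 (borrow)
  1-5-1 → 3 (borrow)
  7-5-1 → 1
  1-3 → 6 (borrow)
  7-5-1 → 1
  7-6 → 1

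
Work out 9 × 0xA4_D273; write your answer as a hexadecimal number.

0x5CB660B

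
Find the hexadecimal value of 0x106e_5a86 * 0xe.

Multiply each base-16 digit by 14, carrying:
  6×14 = 84 → write 4 carry 5
  8×14+5 = 117 → write 5 carry 7
  a×14+7 = 147 → write 3 carry 9
  5×14+9 = 79 → write f carry 4
  e×14+4 = 200 → write 8 carry 12
  6×14+12 = 96 → write 0 carry 6
  0×14+6 = 6 → write 6
  1×14 = 14 → write e

0xe608f354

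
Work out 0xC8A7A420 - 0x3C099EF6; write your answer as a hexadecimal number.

Subtract column by column in base 16:
  0-6 → A (borrow)
  2-F-1 → 2 (borrow)
  4-E-1 → 5 (borrow)
  A-9-1 → 0
  7-9 → E (borrow)
  A-0-1 → 9
  8-C → C (borrow)
  C-3-1 → 8

0x8C9E052A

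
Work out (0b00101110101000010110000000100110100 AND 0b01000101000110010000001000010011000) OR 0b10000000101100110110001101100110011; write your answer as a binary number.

0b00101110101000010110000000100110100 AND 0b01000101000110010000001000010011000 = 0b00000100000000010000000000000010000.
Then OR with 0b10000000101100110110001101100110011.

0b10000100101100110110001101100110011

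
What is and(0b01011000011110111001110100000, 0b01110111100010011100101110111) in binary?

0b01010000000010011000100100000

AND bit by bit (1 only where both bits are 1):
  01011000011110111001110100000
& 01110111100010011100101110111
= 01010000000010011000100100000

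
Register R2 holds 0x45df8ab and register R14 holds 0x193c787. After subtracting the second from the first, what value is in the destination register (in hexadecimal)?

0x2ca3124

Subtract column by column in base 16:
  b-7 → 4
  a-8 → 2
  8-7 → 1
  f-c → 3
  d-3 → a
  5-9 → c (borrow)
  4-1-1 → 2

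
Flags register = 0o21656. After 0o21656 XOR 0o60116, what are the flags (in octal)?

XOR each oct digit independently (no carries):
  2^6=4, 1^0=1, 6^1=7, 5^1=4, 6^6=0

0o41740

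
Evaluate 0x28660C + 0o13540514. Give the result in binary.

0x28660C = 0b1010000110011000001100 in binary.
0o13540514 = 0b1011101100000101001100 in binary.
Add column by column in base 2, right to left:
  0+0 = 0
  0+0 = 0
  1+1 = 0 carry 1
  1+1+1 = 1 carry 1
  0+0+1 = 1
  0+0 = 0
  0+1 = 1
  0+0 = 0
  0+1 = 1
  1+0 = 1
  1+0 = 1
  0+0 = 0
  0+0 = 0
  1+0 = 1
  1+1 = 0 carry 1
  0+1+1 = 0 carry 1
  0+0+1 = 1
  0+1 = 1
  0+1 = 1
  1+1 = 0 carry 1
  0+0+1 = 1
  1+1 = 0 carry 1
  final carry 1

0b10101110010011101011000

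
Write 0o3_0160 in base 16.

Each octal digit is 3 bits: 3=011 0=000 1=001 6=110 0=000.
Group the bits into nibbles: 0011 0000 0111 0000 → 3070.

0x3070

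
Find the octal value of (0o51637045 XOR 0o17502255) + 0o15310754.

0o63646164

First 0o51637045 XOR 0o17502255 = 0o46335210.
Add column by column in base 8, right to left:
  0+4 = 4
  1+5 = 6
  2+7 = 1 carry 1
  5+0+1 = 6
  3+1 = 4
  3+3 = 6
  6+5 = 3 carry 1
  4+1+1 = 6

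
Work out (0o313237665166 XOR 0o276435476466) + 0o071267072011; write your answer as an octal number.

0o257071305511

First 0o313237665166 XOR 0o276435476466 = 0o165602213500.
Add column by column in base 8, right to left:
  0+1 = 1
  0+1 = 1
  5+0 = 5
  3+2 = 5
  1+7 = 0 carry 1
  2+0+1 = 3
  2+7 = 1 carry 1
  0+6+1 = 7
  6+2 = 0 carry 1
  5+1+1 = 7
  6+7 = 5 carry 1
  1+0+1 = 2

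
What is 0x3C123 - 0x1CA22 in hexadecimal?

0x1F701

Subtract column by column in base 16:
  3-2 → 1
  2-2 → 0
  1-A → 7 (borrow)
  C-C-1 → F (borrow)
  3-1-1 → 1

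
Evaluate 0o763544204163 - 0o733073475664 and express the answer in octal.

Subtract column by column in base 8:
  3-4 → 7 (borrow)
  6-6-1 → 7 (borrow)
  1-6-1 → 2 (borrow)
  4-5-1 → 6 (borrow)
  0-7-1 → 0 (borrow)
  2-4-1 → 5 (borrow)
  4-3-1 → 0
  4-7 → 5 (borrow)
  5-0-1 → 4
  3-3 → 0
  6-3 → 3
  7-7 → 0

0o30450506277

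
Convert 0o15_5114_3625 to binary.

0b1101101001001100011110010101

Each octal digit is 3 bits: 1=001 5=101 5=101 1=001 1=001 4=100 3=011 6=110 2=010 5=101.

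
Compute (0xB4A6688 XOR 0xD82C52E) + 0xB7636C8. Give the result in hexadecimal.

First 0xB4A6688 XOR 0xD82C52E = 0x6C8A3A6.
Add column by column in base 16, right to left:
  6+8 = E
  A+C = 6 carry 1
  3+6+1 = A
  A+3 = D
  8+6 = E
  C+7 = 3 carry 1
  6+B+1 = 2 carry 1
  final carry 1

0x123EDA6E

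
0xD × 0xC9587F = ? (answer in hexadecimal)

0xA397E73

Multiply each base-16 digit by 13, carrying:
  F×13 = 195 → write 3 carry 12
  7×13+12 = 103 → write 7 carry 6
  8×13+6 = 110 → write E carry 6
  5×13+6 = 71 → write 7 carry 4
  9×13+4 = 121 → write 9 carry 7
  C×13+7 = 163 → write 3 carry 10
  remaining carry: A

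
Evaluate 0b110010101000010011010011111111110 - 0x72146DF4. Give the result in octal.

0b110010101000010011010011111111110 = 0o62502323776 in octal.
0x72146DF4 = 0o16205066764 in octal.
Subtract column by column in base 8:
  6-4 → 2
  7-6 → 1
  7-7 → 0
  3-6 → 5 (borrow)
  2-6-1 → 3 (borrow)
  3-0-1 → 2
  2-5 → 5 (borrow)
  0-0-1 → 7 (borrow)
  5-2-1 → 2
  2-6 → 4 (borrow)
  6-1-1 → 4

0o44275235012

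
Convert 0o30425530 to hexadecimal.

Each octal digit is 3 bits: 3=011 0=000 4=100 2=010 5=101 5=101 3=011 0=000.
Group the bits into nibbles: 0110 0010 0010 1011 0101 1000 → 622B58.

0x622B58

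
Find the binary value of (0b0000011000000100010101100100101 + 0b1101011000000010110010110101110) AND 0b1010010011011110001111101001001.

0b1000010000000110001000001000001

Add column by column in base 2, right to left:
  1+0 = 1
  0+1 = 1
  1+1 = 0 carry 1
  0+1+1 = 0 carry 1
  0+0+1 = 1
  1+1 = 0 carry 1
  0+0+1 = 1
  0+1 = 1
  1+1 = 0 carry 1
  1+0+1 = 0 carry 1
  0+1+1 = 0 carry 1
  1+0+1 = 0 carry 1
  0+0+1 = 1
  1+1 = 0 carry 1
  0+1+1 = 0 carry 1
  0+0+1 = 1
  0+1 = 1
  1+0 = 1
  0+0 = 0
  0+0 = 0
  0+0 = 0
  0+0 = 0
  0+0 = 0
  0+0 = 0
  1+1 = 0 carry 1
  1+1+1 = 1 carry 1
  0+0+1 = 1
  0+1 = 1
  0+0 = 0
  0+1 = 1
  0+1 = 1
Sum = 0b1101110000000111001000011010011; now AND with 0b1010010011011110001111101001001:
  1101110000000111001000011010011
& 1010010011011110001111101001001
= 1000010000000110001000001000001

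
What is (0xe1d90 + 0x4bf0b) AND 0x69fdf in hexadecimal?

Add column by column in base 16, right to left:
  0+b = b
  9+0 = 9
  d+f = c carry 1
  1+b+1 = d
  e+4 = 2 carry 1
  final carry 1
Sum = 0x12dc9b; now AND with 0x69fdf:
  1&0=0, 2&6=2, d&9=9, c&f=c, 9&d=9, b&f=b

0x29c9b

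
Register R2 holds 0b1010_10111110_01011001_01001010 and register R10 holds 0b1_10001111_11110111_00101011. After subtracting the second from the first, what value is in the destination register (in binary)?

0b1001001011100110001000011111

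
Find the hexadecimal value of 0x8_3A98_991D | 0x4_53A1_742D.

OR each hex digit independently (no carries):
  8|4=C, 3|5=7, A|3=B, 9|A=B, 8|1=9, 9|7=F, 9|4=D, 1|2=3, D|D=D

0xC7BB9FD3D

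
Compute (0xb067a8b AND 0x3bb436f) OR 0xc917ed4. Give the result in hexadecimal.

0xb067a8b AND 0x3bb436f = 0x302420b.
Then OR with 0xc917ed4.

0xf937edf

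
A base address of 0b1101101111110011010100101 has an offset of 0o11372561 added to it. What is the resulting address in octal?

0b1101101111110011010100101 = 0o155763245 in octal.
Add column by column in base 8, right to left:
  5+1 = 6
  4+6 = 2 carry 1
  2+5+1 = 0 carry 1
  3+2+1 = 6
  6+7 = 5 carry 1
  7+3+1 = 3 carry 1
  5+1+1 = 7
  5+1 = 6
  1+0 = 1

0o167356026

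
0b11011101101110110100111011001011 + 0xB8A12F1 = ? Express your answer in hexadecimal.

0xE94561BC

0b11011101101110110100111011001011 = 0xDDBB4ECB in hexadecimal.
Add column by column in base 16, right to left:
  B+1 = C
  C+F = B carry 1
  E+2+1 = 1 carry 1
  4+1+1 = 6
  B+A = 5 carry 1
  B+8+1 = 4 carry 1
  D+B+1 = 9 carry 1
  D+0+1 = E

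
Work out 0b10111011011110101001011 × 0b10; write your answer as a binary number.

Multiply each base-2 digit by 2, carrying:
  1×2 = 2 → write 0 carry 1
  1×2+1 = 3 → write 1 carry 1
  0×2+1 = 1 → write 1
  1×2 = 2 → write 0 carry 1
  0×2+1 = 1 → write 1
  0×2 = 0 → write 0
  1×2 = 2 → write 0 carry 1
  0×2+1 = 1 → write 1
  1×2 = 2 → write 0 carry 1
  0×2+1 = 1 → write 1
  1×2 = 2 → write 0 carry 1
  1×2+1 = 3 → write 1 carry 1
  1×2+1 = 3 → write 1 carry 1
  1×2+1 = 3 → write 1 carry 1
  0×2+1 = 1 → write 1
  1×2 = 2 → write 0 carry 1
  1×2+1 = 3 → write 1 carry 1
  0×2+1 = 1 → write 1
  1×2 = 2 → write 0 carry 1
  1×2+1 = 3 → write 1 carry 1
  1×2+1 = 3 → write 1 carry 1
  0×2+1 = 1 → write 1
  1×2 = 2 → write 0 carry 1
  remaining carry: 1

0b101110110111101010010110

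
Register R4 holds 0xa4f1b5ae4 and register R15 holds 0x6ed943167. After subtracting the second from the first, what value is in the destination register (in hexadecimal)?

0x36187297d

Subtract column by column in base 16:
  4-7 → d (borrow)
  e-6-1 → 7
  a-1 → 9
  5-3 → 2
  b-4 → 7
  1-9 → 8 (borrow)
  f-d-1 → 1
  4-e → 6 (borrow)
  a-6-1 → 3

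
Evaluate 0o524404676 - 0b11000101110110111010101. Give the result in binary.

0b100111011110001101111101001

0o524404676 = 0b101010100100000100110111110 in binary.
Subtract column by column in base 2:
  0-1 → 1 (borrow)
  1-0-1 → 0
  1-1 → 0
  1-0 → 1
  1-1 → 0
  1-0 → 1
  0-1 → 1 (borrow)
  1-1-1 → 1 (borrow)
  1-1-1 → 1 (borrow)
  0-0-1 → 1 (borrow)
  0-1-1 → 0 (borrow)
  1-1-1 → 1 (borrow)
  0-0-1 → 1 (borrow)
  0-1-1 → 0 (borrow)
  0-1-1 → 0 (borrow)
  0-1-1 → 0 (borrow)
  0-0-1 → 1 (borrow)
  1-1-1 → 1 (borrow)
  0-0-1 → 1 (borrow)
  0-0-1 → 1 (borrow)
  1-0-1 → 0
  0-1 → 1 (borrow)
  1-1-1 → 1 (borrow)
  0-0-1 → 1 (borrow)
  1-0-1 → 0
  0-0 → 0
  1-0 → 1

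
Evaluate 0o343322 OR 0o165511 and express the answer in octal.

OR each oct digit independently (no carries):
  3|1=3, 4|6=6, 3|5=7, 3|5=7, 2|1=3, 2|1=3

0o367733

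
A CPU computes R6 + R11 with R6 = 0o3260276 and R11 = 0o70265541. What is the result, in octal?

0o73546037

Add column by column in base 8, right to left:
  6+1 = 7
  7+4 = 3 carry 1
  2+5+1 = 0 carry 1
  0+5+1 = 6
  6+6 = 4 carry 1
  2+2+1 = 5
  3+0 = 3
  0+7 = 7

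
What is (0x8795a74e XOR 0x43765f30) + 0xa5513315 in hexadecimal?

0x16a352b93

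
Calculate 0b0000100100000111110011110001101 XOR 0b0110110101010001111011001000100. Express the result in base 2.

XOR bit by bit (1 where the bits differ):
  0000100100000111110011110001101
^ 0110110101010001111011001000100
= 0110010001010110001000111001001

0b0110010001010110001000111001001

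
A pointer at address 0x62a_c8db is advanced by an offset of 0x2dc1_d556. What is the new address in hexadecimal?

0x33ec9e31

Add column by column in base 16, right to left:
  b+6 = 1 carry 1
  d+5+1 = 3 carry 1
  8+5+1 = e
  c+d = 9 carry 1
  a+1+1 = c
  2+c = e
  6+d = 3 carry 1
  0+2+1 = 3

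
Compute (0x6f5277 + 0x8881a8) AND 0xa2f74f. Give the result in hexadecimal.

0xa2d40f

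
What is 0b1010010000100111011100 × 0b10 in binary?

0b10100100001001110111000

Multiply each base-2 digit by 2, carrying:
  0×2 = 0 → write 0
  0×2 = 0 → write 0
  1×2 = 2 → write 0 carry 1
  1×2+1 = 3 → write 1 carry 1
  1×2+1 = 3 → write 1 carry 1
  0×2+1 = 1 → write 1
  1×2 = 2 → write 0 carry 1
  1×2+1 = 3 → write 1 carry 1
  1×2+1 = 3 → write 1 carry 1
  0×2+1 = 1 → write 1
  0×2 = 0 → write 0
  1×2 = 2 → write 0 carry 1
  0×2+1 = 1 → write 1
  0×2 = 0 → write 0
  0×2 = 0 → write 0
  0×2 = 0 → write 0
  1×2 = 2 → write 0 carry 1
  0×2+1 = 1 → write 1
  0×2 = 0 → write 0
  1×2 = 2 → write 0 carry 1
  0×2+1 = 1 → write 1
  1×2 = 2 → write 0 carry 1
  remaining carry: 1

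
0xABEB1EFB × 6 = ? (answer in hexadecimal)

Multiply each base-16 digit by 6, carrying:
  B×6 = 66 → write 2 carry 4
  F×6+4 = 94 → write E carry 5
  E×6+5 = 89 → write 9 carry 5
  1×6+5 = 11 → write B
  B×6 = 66 → write 2 carry 4
  E×6+4 = 88 → write 8 carry 5
  B×6+5 = 71 → write 7 carry 4
  A×6+4 = 64 → write 0 carry 4
  remaining carry: 4

0x40782B9E2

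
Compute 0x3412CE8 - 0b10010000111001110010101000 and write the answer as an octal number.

0x3412CE8 = 0o320226350 in octal.
0b10010000111001110010101000 = 0o220716250 in octal.
Subtract column by column in base 8:
  0-0 → 0
  5-5 → 0
  3-2 → 1
  6-6 → 0
  2-1 → 1
  2-7 → 3 (borrow)
  0-0-1 → 7 (borrow)
  2-2-1 → 7 (borrow)
  3-2-1 → 0

0o77310100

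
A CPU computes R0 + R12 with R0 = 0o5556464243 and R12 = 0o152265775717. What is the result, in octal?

0o160044462162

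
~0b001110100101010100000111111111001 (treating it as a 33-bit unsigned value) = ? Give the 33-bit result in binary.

0b110001011010101011111000000000110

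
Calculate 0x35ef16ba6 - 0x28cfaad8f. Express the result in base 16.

Subtract column by column in base 16:
  6-f → 7 (borrow)
  a-8-1 → 1
  b-d → e (borrow)
  6-a-1 → b (borrow)
  1-a-1 → 6 (borrow)
  f-f-1 → f (borrow)
  e-c-1 → 1
  5-8 → d (borrow)
  3-2-1 → 0

0xd1f6be17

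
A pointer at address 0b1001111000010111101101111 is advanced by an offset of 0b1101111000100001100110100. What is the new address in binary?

Add column by column in base 2, right to left:
  1+0 = 1
  1+0 = 1
  1+1 = 0 carry 1
  1+0+1 = 0 carry 1
  0+1+1 = 0 carry 1
  1+1+1 = 1 carry 1
  1+0+1 = 0 carry 1
  0+0+1 = 1
  1+1 = 0 carry 1
  1+1+1 = 1 carry 1
  1+0+1 = 0 carry 1
  1+0+1 = 0 carry 1
  0+0+1 = 1
  1+0 = 1
  0+1 = 1
  0+0 = 0
  0+0 = 0
  0+0 = 0
  1+1 = 0 carry 1
  1+1+1 = 1 carry 1
  1+1+1 = 1 carry 1
  1+1+1 = 1 carry 1
  0+0+1 = 1
  0+1 = 1
  1+1 = 0 carry 1
  final carry 1

0b10111110000111001010100011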